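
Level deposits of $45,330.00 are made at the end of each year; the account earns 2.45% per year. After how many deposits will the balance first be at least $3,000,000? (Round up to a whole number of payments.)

Periodic rate r = 0.0245 per year.
Ordinary annuity FV: 3,000,000 = 45,330 × [((1+r)^n − 1)/r].
(1+r)^n = 1 + 3,000,000 × r / 45,330, so n = ln(1 + 3,000,000·r/45,330) / ln(1+r) = 39.82.
Round up to a whole number of payments: n = 40.

40 payments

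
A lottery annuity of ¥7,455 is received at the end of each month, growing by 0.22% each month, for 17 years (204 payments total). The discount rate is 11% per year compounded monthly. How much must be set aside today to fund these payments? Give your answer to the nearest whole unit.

¥809,667

Periodic rate r = 0.11/12 per month; n is counted in months.
Growing ordinary annuity: PV = PMT₁ × [1 − ((1+g)/(1+r))^n] / (r − g) = 7,455 × [1 − ((1+0.0022)/(1+r))^204] / (r − 0.0022) = ¥809,667.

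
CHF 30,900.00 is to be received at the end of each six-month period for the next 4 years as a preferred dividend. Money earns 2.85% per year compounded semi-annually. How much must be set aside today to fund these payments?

This is an ordinary annuity: 8 payments of CHF 30,900.00 at the end of each six-month period.
Periodic rate r = 0.0285/2 per half-year; n is counted in half-years.
PV = PMT × [(1 − (1+r)^−n)/r] = 30,900 × [1 − (1+r)^−8] / r = CHF 232,072.73

CHF 232,072.73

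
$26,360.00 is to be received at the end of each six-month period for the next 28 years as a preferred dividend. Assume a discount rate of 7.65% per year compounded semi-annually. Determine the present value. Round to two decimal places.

$604,932.25

This is an ordinary annuity: 56 payments of $26,360.00 at the end of each six-month period.
Periodic rate r = 0.0765/2 per half-year; n is counted in half-years.
PV = PMT × [(1 − (1+r)^−n)/r] = 26,360 × [1 − (1+r)^−56] / r = $604,932.25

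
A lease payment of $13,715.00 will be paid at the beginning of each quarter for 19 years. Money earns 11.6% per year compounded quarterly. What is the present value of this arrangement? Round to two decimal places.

This is an annuity due: 76 payments of $13,715.00 at the beginning of each quarter.
Periodic rate r = 0.116/4 per quarter; n is counted in quarters.
PV = PMT × [(1 − (1+r)^−n)/r] × (1+r) = 13,715 × [1 − (1+r)^−76] / r × (1+r) = $431,228.82

$431,228.82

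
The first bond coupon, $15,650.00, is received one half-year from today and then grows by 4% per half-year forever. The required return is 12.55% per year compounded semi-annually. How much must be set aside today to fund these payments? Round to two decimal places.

$687,912.09

Periodic rate r = 0.1255/2 per half-year.
Growing perpetuity (Gordon): PV = PMT₁ / (r − g) = 15,650 / (r − 0.04) = $687,912.09.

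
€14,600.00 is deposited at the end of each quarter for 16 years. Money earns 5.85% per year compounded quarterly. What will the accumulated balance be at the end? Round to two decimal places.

€1,529,917.14

This is an ordinary annuity: 64 deposits of €14,600.00 at the end of each quarter.
Periodic rate r = 0.0585/4 per quarter; n is counted in quarters.
FV = PMT × [((1+r)^n − 1)/r] = 14,600 × [(1+r)^64 − 1] / r = €1,529,917.14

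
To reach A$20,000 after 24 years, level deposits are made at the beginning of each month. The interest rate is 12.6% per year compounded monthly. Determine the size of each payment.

Level annuity due; solve FV = PMT × [((1+r)^n − 1)/r] × (1+r) for PMT.
Periodic rate r = 0.126/12 per month; n is counted in months.
With n = 288: PMT = 20,000 / ([((1+r)^n − 1)/r] × (1+r)) = A$10.79

A$10.79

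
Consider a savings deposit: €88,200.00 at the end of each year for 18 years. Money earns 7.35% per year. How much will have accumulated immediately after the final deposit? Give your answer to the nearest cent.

€3,101,482.14

This is an ordinary annuity: 18 deposits of €88,200.00 at the end of each year.
Periodic rate r = 0.0735 per year.
FV = PMT × [((1+r)^n − 1)/r] = 88,200 × [(1+r)^18 − 1] / r = €3,101,482.14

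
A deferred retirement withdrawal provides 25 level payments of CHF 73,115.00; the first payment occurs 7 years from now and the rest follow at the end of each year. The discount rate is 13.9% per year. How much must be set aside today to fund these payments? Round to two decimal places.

Ordinary annuity of 25 payments, first payment at period 7.
Periodic rate r = 0.139 per year.
The ordinary-annuity PV formula values the stream one period before the first payment (period 6); discount that back 6 periods:
PV₀ = 73,115 × [1 − (1+r)^−25] / r × (1+r)^−6 = CHF 231,601.10

CHF 231,601.10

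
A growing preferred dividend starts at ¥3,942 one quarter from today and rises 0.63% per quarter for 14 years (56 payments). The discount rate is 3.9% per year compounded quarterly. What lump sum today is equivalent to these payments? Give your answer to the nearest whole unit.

Periodic rate r = 0.039/4 per quarter; n is counted in quarters.
Growing ordinary annuity: PV = PMT₁ × [1 − ((1+g)/(1+r))^n] / (r − g) = 3,942 × [1 − ((1+0.0063)/(1+r))^56] / (r − 0.0063) = ¥199,287.

¥199,287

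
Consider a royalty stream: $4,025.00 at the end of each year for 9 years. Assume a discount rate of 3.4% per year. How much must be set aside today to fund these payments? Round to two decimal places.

$30,762.58

This is an ordinary annuity: 9 payments of $4,025.00 at the end of each year.
Periodic rate r = 0.034 per year.
PV = PMT × [(1 − (1+r)^−n)/r] = 4,025 × [1 − (1+r)^−9] / r = $30,762.58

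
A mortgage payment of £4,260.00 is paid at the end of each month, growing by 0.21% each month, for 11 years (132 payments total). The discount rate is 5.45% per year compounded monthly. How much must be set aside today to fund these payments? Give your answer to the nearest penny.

£479,352.14

Periodic rate r = 0.0545/12 per month; n is counted in months.
Growing ordinary annuity: PV = PMT₁ × [1 − ((1+g)/(1+r))^n] / (r − g) = 4,260 × [1 − ((1+0.0021)/(1+r))^132] / (r − 0.0021) = £479,352.14.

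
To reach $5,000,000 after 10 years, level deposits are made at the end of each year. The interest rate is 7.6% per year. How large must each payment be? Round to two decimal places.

Level ordinary annuity; solve FV = PMT × [((1+r)^n − 1)/r] for PMT.
Periodic rate r = 0.076 per year.
With n = 10: PMT = 5,000,000 / ([((1+r)^n − 1)/r]) = $351,759.22

$351,759.22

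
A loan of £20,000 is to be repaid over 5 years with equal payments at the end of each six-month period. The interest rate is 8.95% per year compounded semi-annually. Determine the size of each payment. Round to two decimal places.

£2,524.47

Level ordinary annuity; solve PV = PMT × [(1 − (1+r)^−n)/r] for PMT.
Periodic rate r = 0.0895/2 per half-year; n is counted in half-years.
With n = 10: PMT = 20,000 / ([(1 − (1+r)^−n)/r]) = £2,524.47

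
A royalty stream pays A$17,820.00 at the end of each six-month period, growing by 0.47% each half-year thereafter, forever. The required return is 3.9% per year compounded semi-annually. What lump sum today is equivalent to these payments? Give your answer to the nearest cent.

Periodic rate r = 0.039/2 per half-year.
Growing perpetuity (Gordon): PV = PMT₁ / (r − g) = 17,820 / (r − 0.0047) = A$1,204,054.05.

A$1,204,054.05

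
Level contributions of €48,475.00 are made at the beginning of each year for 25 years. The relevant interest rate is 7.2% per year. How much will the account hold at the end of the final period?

€3,382,661.69

This is an annuity due: 25 deposits of €48,475.00 at the beginning of each year.
Periodic rate r = 0.072 per year.
FV = PMT × [((1+r)^n − 1)/r] × (1+r) = 48,475 × [(1+r)^25 − 1] / r × (1+r) = €3,382,661.69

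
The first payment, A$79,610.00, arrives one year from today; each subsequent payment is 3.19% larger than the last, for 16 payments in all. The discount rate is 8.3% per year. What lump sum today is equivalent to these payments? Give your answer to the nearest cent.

A$838,984.69

Periodic rate r = 0.083 per year.
Growing ordinary annuity: PV = PMT₁ × [1 − ((1+g)/(1+r))^n] / (r − g) = 79,610 × [1 − ((1+0.0319)/(1+r))^16] / (r − 0.0319) = A$838,984.69.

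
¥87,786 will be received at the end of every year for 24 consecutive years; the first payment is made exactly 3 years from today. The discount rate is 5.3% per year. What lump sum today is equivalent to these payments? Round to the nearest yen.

¥1,061,275

Ordinary annuity of 24 payments, first payment at period 3.
Periodic rate r = 0.053 per year.
The ordinary-annuity PV formula values the stream one period before the first payment (period 2); discount that back 2 periods:
PV₀ = 87,786 × [1 − (1+r)^−24] / r × (1+r)^−2 = ¥1,061,275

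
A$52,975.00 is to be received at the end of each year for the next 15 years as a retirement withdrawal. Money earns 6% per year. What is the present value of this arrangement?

This is an ordinary annuity: 15 payments of A$52,975.00 at the end of each year.
Periodic rate r = 0.06 per year.
PV = PMT × [(1 − (1+r)^−n)/r] = 52,975 × [1 − (1+r)^−15] / r = A$514,506.39

A$514,506.39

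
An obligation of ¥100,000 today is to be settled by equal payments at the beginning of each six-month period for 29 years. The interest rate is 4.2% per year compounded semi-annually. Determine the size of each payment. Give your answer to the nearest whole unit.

Level annuity due; solve PV = PMT × [(1 − (1+r)^−n)/r] × (1+r) for PMT.
Periodic rate r = 0.042/2 per half-year; n is counted in half-years.
With n = 58: PMT = 100,000 / ([(1 − (1+r)^−n)/r] × (1+r)) = ¥2,937

¥2,937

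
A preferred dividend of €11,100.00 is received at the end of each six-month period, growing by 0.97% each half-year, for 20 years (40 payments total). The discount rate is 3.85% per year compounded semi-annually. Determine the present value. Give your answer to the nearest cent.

€364,703.84

Periodic rate r = 0.0385/2 per half-year; n is counted in half-years.
Growing ordinary annuity: PV = PMT₁ × [1 − ((1+g)/(1+r))^n] / (r − g) = 11,100 × [1 − ((1+0.0097)/(1+r))^40] / (r − 0.0097) = €364,703.84.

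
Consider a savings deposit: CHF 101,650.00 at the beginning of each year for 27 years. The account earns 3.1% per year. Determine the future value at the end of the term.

CHF 4,328,145.06

This is an annuity due: 27 deposits of CHF 101,650.00 at the beginning of each year.
Periodic rate r = 0.031 per year.
FV = PMT × [((1+r)^n − 1)/r] × (1+r) = 101,650 × [(1+r)^27 − 1] / r × (1+r) = CHF 4,328,145.06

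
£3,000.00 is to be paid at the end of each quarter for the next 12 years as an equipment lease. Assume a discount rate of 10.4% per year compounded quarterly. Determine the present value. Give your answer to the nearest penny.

This is an ordinary annuity: 48 payments of £3,000.00 at the end of each quarter.
Periodic rate r = 0.104/4 per quarter; n is counted in quarters.
PV = PMT × [(1 − (1+r)^−n)/r] = 3,000 × [1 − (1+r)^−48] / r = £81,727.68

£81,727.68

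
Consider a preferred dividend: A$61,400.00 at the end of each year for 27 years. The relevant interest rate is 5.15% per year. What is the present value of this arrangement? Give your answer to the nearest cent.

This is an ordinary annuity: 27 payments of A$61,400.00 at the end of each year.
Periodic rate r = 0.0515 per year.
PV = PMT × [(1 − (1+r)^−n)/r] = 61,400 × [1 − (1+r)^−27] / r = A$884,969.73

A$884,969.73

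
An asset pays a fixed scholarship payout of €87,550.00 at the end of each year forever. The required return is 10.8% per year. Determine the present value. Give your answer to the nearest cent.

Periodic rate r = 0.108 per year.
Level perpetuity: PV = PMT / r = 87,550 / (0.108) = €810,648.15.

€810,648.15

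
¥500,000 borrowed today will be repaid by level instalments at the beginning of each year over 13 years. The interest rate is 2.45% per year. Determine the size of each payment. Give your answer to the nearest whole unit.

¥44,291

Level annuity due; solve PV = PMT × [(1 − (1+r)^−n)/r] × (1+r) for PMT.
Periodic rate r = 0.0245 per year.
With n = 13: PMT = 500,000 / ([(1 − (1+r)^−n)/r] × (1+r)) = ¥44,291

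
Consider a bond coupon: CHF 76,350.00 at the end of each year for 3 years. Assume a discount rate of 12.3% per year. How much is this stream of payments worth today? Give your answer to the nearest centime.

CHF 182,438.58

This is an ordinary annuity: 3 payments of CHF 76,350.00 at the end of each year.
Periodic rate r = 0.123 per year.
PV = PMT × [(1 − (1+r)^−n)/r] = 76,350 × [1 − (1+r)^−3] / r = CHF 182,438.58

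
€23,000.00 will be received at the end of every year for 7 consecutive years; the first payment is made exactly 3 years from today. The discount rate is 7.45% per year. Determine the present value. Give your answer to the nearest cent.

Ordinary annuity of 7 payments, first payment at period 3.
Periodic rate r = 0.0745 per year.
The ordinary-annuity PV formula values the stream one period before the first payment (period 2); discount that back 2 periods:
PV₀ = 23,000 × [1 − (1+r)^−7] / r × (1+r)^−2 = €105,696.95

€105,696.95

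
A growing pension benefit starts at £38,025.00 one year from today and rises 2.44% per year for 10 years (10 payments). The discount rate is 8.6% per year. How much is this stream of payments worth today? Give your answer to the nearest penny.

Periodic rate r = 0.086 per year.
Growing ordinary annuity: PV = PMT₁ × [1 − ((1+g)/(1+r))^n] / (r − g) = 38,025 × [1 − ((1+0.0244)/(1+r))^10] / (r − 0.0244) = £273,029.44.

£273,029.44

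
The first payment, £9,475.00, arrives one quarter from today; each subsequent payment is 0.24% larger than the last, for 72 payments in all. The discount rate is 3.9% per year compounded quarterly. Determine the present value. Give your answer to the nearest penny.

£527,299.80

Periodic rate r = 0.039/4 per quarter; n is counted in quarters.
Growing ordinary annuity: PV = PMT₁ × [1 − ((1+g)/(1+r))^n] / (r − g) = 9,475 × [1 − ((1+0.0024)/(1+r))^72] / (r − 0.0024) = £527,299.80.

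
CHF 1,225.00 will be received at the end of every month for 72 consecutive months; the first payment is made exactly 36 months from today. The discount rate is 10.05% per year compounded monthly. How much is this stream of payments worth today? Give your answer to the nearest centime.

CHF 49,316.80

Ordinary annuity of 72 payments, first payment at period 36.
Periodic rate r = 0.1005/12 per month; n is counted in months.
The ordinary-annuity PV formula values the stream one period before the first payment (period 35); discount that back 35 periods:
PV₀ = 1,225 × [1 − (1+r)^−72] / r × (1+r)^−35 = CHF 49,316.80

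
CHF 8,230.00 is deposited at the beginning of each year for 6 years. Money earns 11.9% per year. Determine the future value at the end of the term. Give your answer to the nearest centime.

CHF 74,547.31

This is an annuity due: 6 deposits of CHF 8,230.00 at the beginning of each year.
Periodic rate r = 0.119 per year.
FV = PMT × [((1+r)^n − 1)/r] × (1+r) = 8,230 × [(1+r)^6 − 1] / r × (1+r) = CHF 74,547.31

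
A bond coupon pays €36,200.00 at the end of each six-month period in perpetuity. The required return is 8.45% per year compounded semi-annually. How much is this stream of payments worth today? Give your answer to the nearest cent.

€856,804.73

Periodic rate r = 0.0845/2 per half-year.
Level perpetuity: PV = PMT / r = 36,200 / (0.0845/2) = €856,804.73.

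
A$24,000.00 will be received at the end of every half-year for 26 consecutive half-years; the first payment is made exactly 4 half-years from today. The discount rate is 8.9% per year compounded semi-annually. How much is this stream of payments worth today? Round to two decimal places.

A$320,705.37

Ordinary annuity of 26 payments, first payment at period 4.
Periodic rate r = 0.089/2 per half-year; n is counted in half-years.
The ordinary-annuity PV formula values the stream one period before the first payment (period 3); discount that back 3 periods:
PV₀ = 24,000 × [1 − (1+r)^−26] / r × (1+r)^−3 = A$320,705.37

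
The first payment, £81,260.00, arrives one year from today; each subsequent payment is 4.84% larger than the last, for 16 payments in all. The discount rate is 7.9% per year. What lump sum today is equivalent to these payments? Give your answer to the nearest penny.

Periodic rate r = 0.079 per year.
Growing ordinary annuity: PV = PMT₁ × [1 − ((1+g)/(1+r))^n] / (r − g) = 81,260 × [1 − ((1+0.0484)/(1+r))^16] / (r − 0.0484) = £979,669.56.

£979,669.56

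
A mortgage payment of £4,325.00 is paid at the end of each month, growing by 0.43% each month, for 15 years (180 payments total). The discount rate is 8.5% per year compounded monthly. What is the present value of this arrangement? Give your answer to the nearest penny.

Periodic rate r = 0.085/12 per month; n is counted in months.
Growing ordinary annuity: PV = PMT₁ × [1 − ((1+g)/(1+r))^n] / (r − g) = 4,325 × [1 − ((1+0.0043)/(1+r))^180] / (r − 0.0043) = £609,677.84.

£609,677.84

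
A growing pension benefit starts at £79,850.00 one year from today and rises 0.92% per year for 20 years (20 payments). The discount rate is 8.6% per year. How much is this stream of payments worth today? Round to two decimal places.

£799,906.44

Periodic rate r = 0.086 per year.
Growing ordinary annuity: PV = PMT₁ × [1 − ((1+g)/(1+r))^n] / (r − g) = 79,850 × [1 − ((1+0.0092)/(1+r))^20] / (r − 0.0092) = £799,906.44.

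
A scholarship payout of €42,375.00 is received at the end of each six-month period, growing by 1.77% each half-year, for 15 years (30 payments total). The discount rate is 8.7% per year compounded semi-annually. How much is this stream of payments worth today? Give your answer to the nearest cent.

Periodic rate r = 0.087/2 per half-year; n is counted in half-years.
Growing ordinary annuity: PV = PMT₁ × [1 − ((1+g)/(1+r))^n] / (r − g) = 42,375 × [1 − ((1+0.0177)/(1+r))^30] / (r − 0.0177) = €867,427.70.

€867,427.70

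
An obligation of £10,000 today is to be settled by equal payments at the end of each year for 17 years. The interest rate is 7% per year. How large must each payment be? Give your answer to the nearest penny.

Level ordinary annuity; solve PV = PMT × [(1 − (1+r)^−n)/r] for PMT.
Periodic rate r = 0.07 per year.
With n = 17: PMT = 10,000 / ([(1 − (1+r)^−n)/r]) = £1,024.25

£1,024.25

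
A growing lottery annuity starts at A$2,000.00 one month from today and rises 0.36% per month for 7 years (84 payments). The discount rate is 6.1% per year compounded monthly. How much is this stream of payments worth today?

Periodic rate r = 0.061/12 per month; n is counted in months.
Growing ordinary annuity: PV = PMT₁ × [1 − ((1+g)/(1+r))^n] / (r − g) = 2,000 × [1 − ((1+0.0036)/(1+r))^84] / (r − 0.0036) = A$157,313.78.

A$157,313.78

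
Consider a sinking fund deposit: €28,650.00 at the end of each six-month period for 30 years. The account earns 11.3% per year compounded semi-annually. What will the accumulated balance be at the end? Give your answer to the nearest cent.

This is an ordinary annuity: 60 deposits of €28,650.00 at the end of each six-month period.
Periodic rate r = 0.113/2 per half-year; n is counted in half-years.
FV = PMT × [((1+r)^n − 1)/r] = 28,650 × [(1+r)^60 − 1] / r = €13,209,513.65

€13,209,513.65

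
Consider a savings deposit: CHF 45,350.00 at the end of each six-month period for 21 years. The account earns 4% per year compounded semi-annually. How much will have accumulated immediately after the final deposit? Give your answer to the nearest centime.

CHF 2,941,501.83

This is an ordinary annuity: 42 deposits of CHF 45,350.00 at the end of each six-month period.
Periodic rate r = 0.04/2 per half-year; n is counted in half-years.
FV = PMT × [((1+r)^n − 1)/r] = 45,350 × [(1+r)^42 − 1] / r = CHF 2,941,501.83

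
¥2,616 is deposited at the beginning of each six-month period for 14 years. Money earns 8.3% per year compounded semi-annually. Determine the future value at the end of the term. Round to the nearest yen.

This is an annuity due: 28 deposits of ¥2,616 at the beginning of each six-month period.
Periodic rate r = 0.083/2 per half-year; n is counted in half-years.
FV = PMT × [((1+r)^n − 1)/r] × (1+r) = 2,616 × [(1+r)^28 − 1] / r × (1+r) = ¥139,326

¥139,326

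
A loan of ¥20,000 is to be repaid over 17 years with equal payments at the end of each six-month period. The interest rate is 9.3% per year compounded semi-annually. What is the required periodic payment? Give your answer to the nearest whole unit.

Level ordinary annuity; solve PV = PMT × [(1 − (1+r)^−n)/r] for PMT.
Periodic rate r = 0.093/2 per half-year; n is counted in half-years.
With n = 34: PMT = 20,000 / ([(1 − (1+r)^−n)/r]) = ¥1,182

¥1,182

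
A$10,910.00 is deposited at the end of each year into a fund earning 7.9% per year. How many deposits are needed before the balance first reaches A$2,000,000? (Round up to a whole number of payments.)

Periodic rate r = 0.079 per year.
Ordinary annuity FV: 2,000,000 = 10,910 × [((1+r)^n − 1)/r].
(1+r)^n = 1 + 2,000,000 × r / 10,910, so n = ln(1 + 2,000,000·r/10,910) / ln(1+r) = 36.03.
Round up to a whole number of payments: n = 37.

37 payments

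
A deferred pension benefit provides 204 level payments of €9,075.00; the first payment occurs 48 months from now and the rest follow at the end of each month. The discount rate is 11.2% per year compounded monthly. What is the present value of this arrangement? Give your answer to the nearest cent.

€533,890.48

Ordinary annuity of 204 payments, first payment at period 48.
Periodic rate r = 0.112/12 per month; n is counted in months.
The ordinary-annuity PV formula values the stream one period before the first payment (period 47); discount that back 47 periods:
PV₀ = 9,075 × [1 − (1+r)^−204] / r × (1+r)^−47 = €533,890.48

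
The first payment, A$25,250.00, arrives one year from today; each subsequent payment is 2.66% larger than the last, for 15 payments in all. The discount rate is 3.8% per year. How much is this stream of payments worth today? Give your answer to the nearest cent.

A$338,124.67

Periodic rate r = 0.038 per year.
Growing ordinary annuity: PV = PMT₁ × [1 − ((1+g)/(1+r))^n] / (r − g) = 25,250 × [1 − ((1+0.0266)/(1+r))^15] / (r − 0.0266) = A$338,124.67.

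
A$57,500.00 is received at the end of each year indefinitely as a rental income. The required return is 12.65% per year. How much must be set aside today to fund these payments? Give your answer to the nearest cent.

Periodic rate r = 0.1265 per year.
Level perpetuity: PV = PMT / r = 57,500 / (0.1265) = A$454,545.45.

A$454,545.45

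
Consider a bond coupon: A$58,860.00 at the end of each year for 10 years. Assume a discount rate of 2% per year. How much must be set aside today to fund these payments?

A$528,714.95

This is an ordinary annuity: 10 payments of A$58,860.00 at the end of each year.
Periodic rate r = 0.02 per year.
PV = PMT × [(1 − (1+r)^−n)/r] = 58,860 × [1 − (1+r)^−10] / r = A$528,714.95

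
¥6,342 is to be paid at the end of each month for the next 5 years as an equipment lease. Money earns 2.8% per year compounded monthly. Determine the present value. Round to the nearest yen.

¥354,699

This is an ordinary annuity: 60 payments of ¥6,342 at the end of each month.
Periodic rate r = 0.028/12 per month; n is counted in months.
PV = PMT × [(1 − (1+r)^−n)/r] = 6,342 × [1 − (1+r)^−60] / r = ¥354,699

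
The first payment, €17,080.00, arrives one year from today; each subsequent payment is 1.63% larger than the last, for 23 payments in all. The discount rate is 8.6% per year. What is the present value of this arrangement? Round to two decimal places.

Periodic rate r = 0.086 per year.
Growing ordinary annuity: PV = PMT₁ × [1 − ((1+g)/(1+r))^n] / (r − g) = 17,080 × [1 − ((1+0.0163)/(1+r))^23] / (r − 0.0163) = €191,756.82.

€191,756.82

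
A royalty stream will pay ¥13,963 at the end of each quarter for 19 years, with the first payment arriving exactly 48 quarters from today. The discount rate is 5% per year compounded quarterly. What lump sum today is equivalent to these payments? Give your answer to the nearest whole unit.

¥380,650

Ordinary annuity of 76 payments, first payment at period 48.
Periodic rate r = 0.05/4 per quarter; n is counted in quarters.
The ordinary-annuity PV formula values the stream one period before the first payment (period 47); discount that back 47 periods:
PV₀ = 13,963 × [1 − (1+r)^−76] / r × (1+r)^−47 = ¥380,650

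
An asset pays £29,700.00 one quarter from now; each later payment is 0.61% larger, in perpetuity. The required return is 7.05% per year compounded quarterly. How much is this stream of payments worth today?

£2,577,006.51

Periodic rate r = 0.0705/4 per quarter.
Growing perpetuity (Gordon): PV = PMT₁ / (r − g) = 29,700 / (r − 0.0061) = £2,577,006.51.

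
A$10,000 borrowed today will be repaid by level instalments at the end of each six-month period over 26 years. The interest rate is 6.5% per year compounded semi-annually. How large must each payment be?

Level ordinary annuity; solve PV = PMT × [(1 − (1+r)^−n)/r] for PMT.
Periodic rate r = 0.065/2 per half-year; n is counted in half-years.
With n = 52: PMT = 10,000 / ([(1 − (1+r)^−n)/r]) = A$401.01

A$401.01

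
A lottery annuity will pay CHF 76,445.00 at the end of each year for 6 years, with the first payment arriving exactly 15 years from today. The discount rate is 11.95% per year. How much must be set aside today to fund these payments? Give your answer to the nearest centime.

CHF 64,806.34

Ordinary annuity of 6 payments, first payment at period 15.
Periodic rate r = 0.1195 per year.
The ordinary-annuity PV formula values the stream one period before the first payment (period 14); discount that back 14 periods:
PV₀ = 76,445 × [1 − (1+r)^−6] / r × (1+r)^−14 = CHF 64,806.34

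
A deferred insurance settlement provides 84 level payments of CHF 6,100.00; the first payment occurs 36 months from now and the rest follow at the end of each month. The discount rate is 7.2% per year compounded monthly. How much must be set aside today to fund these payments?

CHF 325,705.08

Ordinary annuity of 84 payments, first payment at period 36.
Periodic rate r = 0.072/12 per month; n is counted in months.
The ordinary-annuity PV formula values the stream one period before the first payment (period 35); discount that back 35 periods:
PV₀ = 6,100 × [1 − (1+r)^−84] / r × (1+r)^−35 = CHF 325,705.08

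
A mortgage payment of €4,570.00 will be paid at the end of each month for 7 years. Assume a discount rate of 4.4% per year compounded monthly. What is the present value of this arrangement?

€329,875.80

This is an ordinary annuity: 84 payments of €4,570.00 at the end of each month.
Periodic rate r = 0.044/12 per month; n is counted in months.
PV = PMT × [(1 − (1+r)^−n)/r] = 4,570 × [1 − (1+r)^−84] / r = €329,875.80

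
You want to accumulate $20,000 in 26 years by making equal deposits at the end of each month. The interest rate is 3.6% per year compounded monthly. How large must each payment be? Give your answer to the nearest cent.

Level ordinary annuity; solve FV = PMT × [((1+r)^n − 1)/r] for PMT.
Periodic rate r = 0.036/12 per month; n is counted in months.
With n = 312: PMT = 20,000 / ([((1+r)^n − 1)/r]) = $38.81

$38.81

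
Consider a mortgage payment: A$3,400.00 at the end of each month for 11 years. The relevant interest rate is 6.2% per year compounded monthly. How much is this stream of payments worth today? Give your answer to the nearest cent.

A$324,759.26

This is an ordinary annuity: 132 payments of A$3,400.00 at the end of each month.
Periodic rate r = 0.062/12 per month; n is counted in months.
PV = PMT × [(1 − (1+r)^−n)/r] = 3,400 × [1 − (1+r)^−132] / r = A$324,759.26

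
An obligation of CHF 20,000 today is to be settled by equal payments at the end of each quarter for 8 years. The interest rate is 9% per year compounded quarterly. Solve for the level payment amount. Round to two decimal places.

Level ordinary annuity; solve PV = PMT × [(1 − (1+r)^−n)/r] for PMT.
Periodic rate r = 0.09/4 per quarter; n is counted in quarters.
With n = 32: PMT = 20,000 / ([(1 − (1+r)^−n)/r]) = CHF 883.48

CHF 883.48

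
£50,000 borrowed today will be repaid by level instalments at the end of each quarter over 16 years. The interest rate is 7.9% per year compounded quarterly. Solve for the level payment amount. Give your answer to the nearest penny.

£1,383.10

Level ordinary annuity; solve PV = PMT × [(1 − (1+r)^−n)/r] for PMT.
Periodic rate r = 0.079/4 per quarter; n is counted in quarters.
With n = 64: PMT = 50,000 / ([(1 − (1+r)^−n)/r]) = £1,383.10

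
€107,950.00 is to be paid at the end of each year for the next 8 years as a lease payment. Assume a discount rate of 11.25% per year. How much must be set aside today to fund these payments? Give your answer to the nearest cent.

€550,605.79

This is an ordinary annuity: 8 payments of €107,950.00 at the end of each year.
Periodic rate r = 0.1125 per year.
PV = PMT × [(1 − (1+r)^−n)/r] = 107,950 × [1 − (1+r)^−8] / r = €550,605.79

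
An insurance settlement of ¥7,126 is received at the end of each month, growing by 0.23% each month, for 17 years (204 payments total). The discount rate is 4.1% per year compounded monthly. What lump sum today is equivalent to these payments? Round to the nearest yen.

Periodic rate r = 0.041/12 per month; n is counted in months.
Growing ordinary annuity: PV = PMT₁ × [1 − ((1+g)/(1+r))^n] / (r − g) = 7,126 × [1 − ((1+0.0023)/(1+r))^204] / (r − 0.0023) = ¥1,296,715.

¥1,296,715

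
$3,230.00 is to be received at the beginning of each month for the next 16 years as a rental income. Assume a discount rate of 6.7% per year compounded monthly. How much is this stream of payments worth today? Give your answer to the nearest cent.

$382,000.60

This is an annuity due: 192 payments of $3,230.00 at the beginning of each month.
Periodic rate r = 0.067/12 per month; n is counted in months.
PV = PMT × [(1 − (1+r)^−n)/r] × (1+r) = 3,230 × [1 − (1+r)^−192] / r × (1+r) = $382,000.60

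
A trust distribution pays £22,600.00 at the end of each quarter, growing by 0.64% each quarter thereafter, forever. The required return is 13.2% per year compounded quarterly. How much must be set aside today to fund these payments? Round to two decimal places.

£849,624.06

Periodic rate r = 0.132/4 per quarter.
Growing perpetuity (Gordon): PV = PMT₁ / (r − g) = 22,600 / (r − 0.0064) = £849,624.06.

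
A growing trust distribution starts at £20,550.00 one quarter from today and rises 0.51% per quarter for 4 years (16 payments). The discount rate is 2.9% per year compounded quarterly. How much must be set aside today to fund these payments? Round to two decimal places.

£321,259.20

Periodic rate r = 0.029/4 per quarter; n is counted in quarters.
Growing ordinary annuity: PV = PMT₁ × [1 − ((1+g)/(1+r))^n] / (r − g) = 20,550 × [1 − ((1+0.0051)/(1+r))^16] / (r − 0.0051) = £321,259.20.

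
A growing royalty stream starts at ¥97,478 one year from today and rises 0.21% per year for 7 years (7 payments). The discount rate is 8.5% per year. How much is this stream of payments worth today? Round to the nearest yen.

Periodic rate r = 0.085 per year.
Growing ordinary annuity: PV = PMT₁ × [1 − ((1+g)/(1+r))^n] / (r − g) = 97,478 × [1 − ((1+0.0021)/(1+r))^7] / (r − 0.0021) = ¥501,755.

¥501,755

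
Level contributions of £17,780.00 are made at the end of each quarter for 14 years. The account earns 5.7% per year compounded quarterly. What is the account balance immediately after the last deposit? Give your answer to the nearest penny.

This is an ordinary annuity: 56 deposits of £17,780.00 at the end of each quarter.
Periodic rate r = 0.057/4 per quarter; n is counted in quarters.
FV = PMT × [((1+r)^n − 1)/r] = 17,780 × [(1+r)^56 − 1] / r = £1,508,017.97

£1,508,017.97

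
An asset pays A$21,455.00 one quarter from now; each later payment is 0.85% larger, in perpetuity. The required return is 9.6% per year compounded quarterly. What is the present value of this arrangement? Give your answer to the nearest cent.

Periodic rate r = 0.096/4 per quarter.
Growing perpetuity (Gordon): PV = PMT₁ / (r − g) = 21,455 / (r − 0.0085) = A$1,384,193.55.

A$1,384,193.55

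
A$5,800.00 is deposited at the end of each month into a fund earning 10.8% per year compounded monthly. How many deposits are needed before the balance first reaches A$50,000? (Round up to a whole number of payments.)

Periodic rate r = 0.108/12 per month; n is counted in months.
Ordinary annuity FV: 50,000 = 5,800 × [((1+r)^n − 1)/r].
(1+r)^n = 1 + 50,000 × r / 5,800, so n = ln(1 + 50,000·r/5,800) / ln(1+r) = 8.34.
Round up to a whole number of payments: n = 9.

9 payments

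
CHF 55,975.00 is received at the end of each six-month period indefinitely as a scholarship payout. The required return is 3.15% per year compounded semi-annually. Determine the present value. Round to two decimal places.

CHF 3,553,968.25

Periodic rate r = 0.0315/2 per half-year.
Level perpetuity: PV = PMT / r = 55,975 / (0.0315/2) = CHF 3,553,968.25.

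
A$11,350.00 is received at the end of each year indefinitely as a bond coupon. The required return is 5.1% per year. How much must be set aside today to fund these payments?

Periodic rate r = 0.051 per year.
Level perpetuity: PV = PMT / r = 11,350 / (0.051) = A$222,549.02.

A$222,549.02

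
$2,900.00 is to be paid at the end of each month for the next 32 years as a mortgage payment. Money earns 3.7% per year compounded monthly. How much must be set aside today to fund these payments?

This is an ordinary annuity: 384 payments of $2,900.00 at the end of each month.
Periodic rate r = 0.037/12 per month; n is counted in months.
PV = PMT × [(1 − (1+r)^−n)/r] = 2,900 × [1 − (1+r)^−384] / r = $652,161.32

$652,161.32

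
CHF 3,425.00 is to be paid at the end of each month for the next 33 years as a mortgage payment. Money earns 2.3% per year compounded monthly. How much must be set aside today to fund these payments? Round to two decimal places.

CHF 949,812.91

This is an ordinary annuity: 396 payments of CHF 3,425.00 at the end of each month.
Periodic rate r = 0.023/12 per month; n is counted in months.
PV = PMT × [(1 − (1+r)^−n)/r] = 3,425 × [1 − (1+r)^−396] / r = CHF 949,812.91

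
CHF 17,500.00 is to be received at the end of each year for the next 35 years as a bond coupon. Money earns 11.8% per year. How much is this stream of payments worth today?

CHF 145,314.94

This is an ordinary annuity: 35 payments of CHF 17,500.00 at the end of each year.
Periodic rate r = 0.118 per year.
PV = PMT × [(1 − (1+r)^−n)/r] = 17,500 × [1 − (1+r)^−35] / r = CHF 145,314.94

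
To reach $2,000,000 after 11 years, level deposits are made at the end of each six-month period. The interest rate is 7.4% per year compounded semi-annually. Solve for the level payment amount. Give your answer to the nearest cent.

Level ordinary annuity; solve FV = PMT × [((1+r)^n − 1)/r] for PMT.
Periodic rate r = 0.074/2 per half-year; n is counted in half-years.
With n = 22: PMT = 2,000,000 / ([((1+r)^n − 1)/r]) = $60,458.06

$60,458.06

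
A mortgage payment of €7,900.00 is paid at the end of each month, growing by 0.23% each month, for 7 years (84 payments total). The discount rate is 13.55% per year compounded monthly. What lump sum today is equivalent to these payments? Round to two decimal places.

€463,659.94

Periodic rate r = 0.1355/12 per month; n is counted in months.
Growing ordinary annuity: PV = PMT₁ × [1 − ((1+g)/(1+r))^n] / (r − g) = 7,900 × [1 − ((1+0.0023)/(1+r))^84] / (r − 0.0023) = €463,659.94.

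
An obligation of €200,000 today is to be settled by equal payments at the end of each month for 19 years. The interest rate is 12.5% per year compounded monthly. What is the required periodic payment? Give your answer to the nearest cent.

Level ordinary annuity; solve PV = PMT × [(1 − (1+r)^−n)/r] for PMT.
Periodic rate r = 0.125/12 per month; n is counted in months.
With n = 228: PMT = 200,000 / ([(1 − (1+r)^−n)/r]) = €2,299.90

€2,299.90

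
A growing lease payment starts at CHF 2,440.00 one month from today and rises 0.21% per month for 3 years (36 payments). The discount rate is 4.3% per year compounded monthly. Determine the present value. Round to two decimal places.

Periodic rate r = 0.043/12 per month; n is counted in months.
Growing ordinary annuity: PV = PMT₁ × [1 − ((1+g)/(1+r))^n] / (r − g) = 2,440 × [1 − ((1+0.0021)/(1+r))^36] / (r − 0.0021) = CHF 85,299.90.

CHF 85,299.90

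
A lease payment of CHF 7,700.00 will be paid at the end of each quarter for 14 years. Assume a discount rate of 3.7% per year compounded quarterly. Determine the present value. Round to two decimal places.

CHF 335,361.30

This is an ordinary annuity: 56 payments of CHF 7,700.00 at the end of each quarter.
Periodic rate r = 0.037/4 per quarter; n is counted in quarters.
PV = PMT × [(1 − (1+r)^−n)/r] = 7,700 × [1 − (1+r)^−56] / r = CHF 335,361.30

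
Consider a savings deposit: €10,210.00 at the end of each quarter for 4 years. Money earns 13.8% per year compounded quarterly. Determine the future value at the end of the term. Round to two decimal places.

This is an ordinary annuity: 16 deposits of €10,210.00 at the end of each quarter.
Periodic rate r = 0.138/4 per quarter; n is counted in quarters.
FV = PMT × [((1+r)^n − 1)/r] = 10,210 × [(1+r)^16 − 1] / r = €213,265.21

€213,265.21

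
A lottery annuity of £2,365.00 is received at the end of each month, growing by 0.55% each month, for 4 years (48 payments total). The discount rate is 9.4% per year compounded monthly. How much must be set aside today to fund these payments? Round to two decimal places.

Periodic rate r = 0.094/12 per month; n is counted in months.
Growing ordinary annuity: PV = PMT₁ × [1 − ((1+g)/(1+r))^n] / (r − g) = 2,365 × [1 − ((1+0.0055)/(1+r))^48] / (r − 0.0055) = £106,721.38.

£106,721.38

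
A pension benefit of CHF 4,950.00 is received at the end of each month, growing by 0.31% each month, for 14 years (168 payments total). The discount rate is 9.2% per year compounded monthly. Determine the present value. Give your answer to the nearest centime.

Periodic rate r = 0.092/12 per month; n is counted in months.
Growing ordinary annuity: PV = PMT₁ × [1 − ((1+g)/(1+r))^n] / (r − g) = 4,950 × [1 − ((1+0.0031)/(1+r))^168] / (r − 0.0031) = CHF 578,584.17.

CHF 578,584.17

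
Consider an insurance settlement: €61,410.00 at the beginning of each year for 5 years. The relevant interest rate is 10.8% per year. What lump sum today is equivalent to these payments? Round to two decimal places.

€252,747.61

This is an annuity due: 5 payments of €61,410.00 at the beginning of each year.
Periodic rate r = 0.108 per year.
PV = PMT × [(1 − (1+r)^−n)/r] × (1+r) = 61,410 × [1 − (1+r)^−5] / r × (1+r) = €252,747.61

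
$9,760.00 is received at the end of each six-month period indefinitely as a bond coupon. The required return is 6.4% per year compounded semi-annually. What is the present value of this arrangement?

$305,000.00

Periodic rate r = 0.064/2 per half-year.
Level perpetuity: PV = PMT / r = 9,760 / (0.064/2) = $305,000.00.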